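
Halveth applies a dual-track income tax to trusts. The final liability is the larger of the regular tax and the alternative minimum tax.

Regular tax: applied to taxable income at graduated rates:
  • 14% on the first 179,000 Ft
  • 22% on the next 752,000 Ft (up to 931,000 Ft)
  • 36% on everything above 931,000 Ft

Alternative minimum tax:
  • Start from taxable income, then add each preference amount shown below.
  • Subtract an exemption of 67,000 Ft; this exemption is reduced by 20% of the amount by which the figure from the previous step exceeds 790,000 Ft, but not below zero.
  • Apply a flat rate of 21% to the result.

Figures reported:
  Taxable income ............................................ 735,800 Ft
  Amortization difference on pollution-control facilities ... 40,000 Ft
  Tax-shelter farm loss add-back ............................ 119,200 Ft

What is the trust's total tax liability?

Alternative minimum tax:
  Adjusted income: 735,800 Ft + 40,000 Ft + 119,200 Ft = 895,000 Ft
  Exemption: 67,000 Ft − 20% × (895,000 Ft − 790,000 Ft) = 67,000 Ft − 21,000 Ft = 46,000 Ft
  Base: 895,000 Ft − 46,000 Ft = 849,000 Ft
  849,000 Ft × 21% = 178,290 Ft

Regular tax:
  179,000 Ft × 14% = 25,060 Ft
  556,800 Ft × 22% = 122,496 Ft
  → 147,556 Ft

178,290 Ft > 147,556 Ft, so the alternative minimum tax is the binding amount.

178,290 Ft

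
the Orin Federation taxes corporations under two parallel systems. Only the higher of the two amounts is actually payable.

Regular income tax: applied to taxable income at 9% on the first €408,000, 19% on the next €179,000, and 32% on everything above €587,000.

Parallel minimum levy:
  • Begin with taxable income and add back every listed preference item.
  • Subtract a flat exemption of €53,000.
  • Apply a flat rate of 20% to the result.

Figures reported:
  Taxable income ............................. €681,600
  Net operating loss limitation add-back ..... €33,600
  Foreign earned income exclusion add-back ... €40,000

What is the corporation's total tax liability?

€140,440

Regular income tax:
  €408,000 × 9% = €36,720
  €179,000 × 19% = €34,010
  €94,600 × 32% = €30,272
  → €101,002

Parallel minimum levy:
  Adjusted income: €681,600 + €33,600 + €40,000 = €755,200
  Less exemption €53,000 → base €702,200
  €702,200 × 20% = €140,440

€140,440 > €101,002, so the parallel minimum levy is the binding amount.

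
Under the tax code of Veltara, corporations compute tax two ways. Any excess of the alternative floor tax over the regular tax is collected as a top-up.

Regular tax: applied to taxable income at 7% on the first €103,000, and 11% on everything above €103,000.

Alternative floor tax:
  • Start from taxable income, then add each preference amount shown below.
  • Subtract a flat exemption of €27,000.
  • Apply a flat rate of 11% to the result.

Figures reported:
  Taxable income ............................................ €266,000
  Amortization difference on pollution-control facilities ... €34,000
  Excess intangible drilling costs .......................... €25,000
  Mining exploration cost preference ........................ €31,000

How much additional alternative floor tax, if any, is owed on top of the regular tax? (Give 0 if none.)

Alternative floor tax:
  Adjusted income: €266,000 + €34,000 + €25,000 + €31,000 = €356,000
  Less exemption €27,000 → base €329,000
  €329,000 × 11% = €36,190

Regular tax:
  €103,000 × 7% = €7,210
  €163,000 × 11% = €17,930
  → €25,140

Excess of alternative floor tax over regular tax: €36,190 − €25,140 = €11,050.

€11,050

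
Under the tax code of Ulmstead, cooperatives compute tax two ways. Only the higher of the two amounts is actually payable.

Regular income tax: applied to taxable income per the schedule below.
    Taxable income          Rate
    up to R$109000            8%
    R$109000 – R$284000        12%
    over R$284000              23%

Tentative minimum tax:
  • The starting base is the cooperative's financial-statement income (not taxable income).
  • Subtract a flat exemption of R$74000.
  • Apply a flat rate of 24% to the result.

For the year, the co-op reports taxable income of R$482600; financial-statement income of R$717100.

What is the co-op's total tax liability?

Tentative minimum tax:
  Base (financial-statement income): R$717100
  Less exemption R$74000 → base R$643100
  R$643100 × 24% = R$154344

Regular income tax:
  R$109000 × 8% = R$8720
  R$175000 × 12% = R$21000
  R$198600 × 23% = R$45678
  → R$75398

R$154344 > R$75398, so the tentative minimum tax is the binding amount.

R$154344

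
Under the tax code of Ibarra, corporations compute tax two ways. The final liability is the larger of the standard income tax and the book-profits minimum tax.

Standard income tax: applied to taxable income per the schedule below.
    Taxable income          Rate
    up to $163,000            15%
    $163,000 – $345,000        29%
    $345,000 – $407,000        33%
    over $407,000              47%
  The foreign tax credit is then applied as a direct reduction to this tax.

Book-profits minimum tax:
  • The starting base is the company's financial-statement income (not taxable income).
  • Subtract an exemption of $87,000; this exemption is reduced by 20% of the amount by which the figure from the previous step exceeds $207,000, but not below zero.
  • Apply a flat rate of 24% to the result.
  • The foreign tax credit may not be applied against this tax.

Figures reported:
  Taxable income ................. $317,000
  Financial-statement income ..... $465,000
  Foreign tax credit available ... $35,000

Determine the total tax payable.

$103,104

Book-profits minimum tax:
  Base (financial-statement income): $465,000
  Exemption: $87,000 − 20% × ($465,000 − $207,000) = $87,000 − $51,600 = $35,400
  Base: $465,000 − $35,400 = $429,600
  $429,600 × 24% = $103,104

Standard income tax:
  $163,000 × 15% = $24,450
  $154,000 × 29% = $44,660
  → $69,110
  Less foreign tax credit $35,000 → $34,110

$103,104 > $34,110, so the book-profits minimum tax is the binding amount.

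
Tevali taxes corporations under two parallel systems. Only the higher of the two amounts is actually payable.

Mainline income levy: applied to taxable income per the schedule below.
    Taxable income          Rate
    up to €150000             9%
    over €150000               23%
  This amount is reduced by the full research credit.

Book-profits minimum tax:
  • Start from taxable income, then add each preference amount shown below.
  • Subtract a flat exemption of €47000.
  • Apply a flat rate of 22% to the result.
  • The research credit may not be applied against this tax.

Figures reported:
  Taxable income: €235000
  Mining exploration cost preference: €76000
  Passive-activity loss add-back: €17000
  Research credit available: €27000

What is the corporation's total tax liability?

Mainline income levy:
  €150000 × 9% = €13500
  €85000 × 23% = €19550
  → €33050
  Less research credit €27000 → €6050

Book-profits minimum tax:
  Adjusted income: €235000 + €76000 + €17000 = €328000
  Less exemption €47000 → base €281000
  €281000 × 22% = €61820

€61820 > €6050, so the book-profits minimum tax is the binding amount.

€61820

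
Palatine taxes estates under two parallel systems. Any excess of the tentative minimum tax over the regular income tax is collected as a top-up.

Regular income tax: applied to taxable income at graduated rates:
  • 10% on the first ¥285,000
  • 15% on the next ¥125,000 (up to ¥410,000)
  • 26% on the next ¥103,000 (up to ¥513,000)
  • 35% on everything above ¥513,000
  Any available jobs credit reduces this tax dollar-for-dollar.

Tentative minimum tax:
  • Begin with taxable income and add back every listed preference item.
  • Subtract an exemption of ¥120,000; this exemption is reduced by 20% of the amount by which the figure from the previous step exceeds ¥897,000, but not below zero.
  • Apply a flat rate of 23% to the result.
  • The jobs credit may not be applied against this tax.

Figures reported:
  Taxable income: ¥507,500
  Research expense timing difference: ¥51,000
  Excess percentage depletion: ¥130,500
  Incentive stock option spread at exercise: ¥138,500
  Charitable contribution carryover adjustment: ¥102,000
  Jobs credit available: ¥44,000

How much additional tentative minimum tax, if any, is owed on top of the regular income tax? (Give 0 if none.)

Regular income tax:
  ¥285,000 × 10% = ¥28,500
  ¥125,000 × 15% = ¥18,750
  ¥97,500 × 26% = ¥25,350
  → ¥72,600
  Less jobs credit ¥44,000 → ¥28,600

Tentative minimum tax:
  Adjusted income: ¥507,500 + ¥51,000 + ¥130,500 + ¥138,500 + ¥102,000 = ¥929,500
  Exemption: ¥120,000 − 20% × (¥929,500 − ¥897,000) = ¥120,000 − ¥6,500 = ¥113,500
  Base: ¥929,500 − ¥113,500 = ¥816,000
  ¥816,000 × 23% = ¥187,680

Excess of tentative minimum tax over regular income tax: ¥187,680 − ¥28,600 = ¥159,080.

¥159,080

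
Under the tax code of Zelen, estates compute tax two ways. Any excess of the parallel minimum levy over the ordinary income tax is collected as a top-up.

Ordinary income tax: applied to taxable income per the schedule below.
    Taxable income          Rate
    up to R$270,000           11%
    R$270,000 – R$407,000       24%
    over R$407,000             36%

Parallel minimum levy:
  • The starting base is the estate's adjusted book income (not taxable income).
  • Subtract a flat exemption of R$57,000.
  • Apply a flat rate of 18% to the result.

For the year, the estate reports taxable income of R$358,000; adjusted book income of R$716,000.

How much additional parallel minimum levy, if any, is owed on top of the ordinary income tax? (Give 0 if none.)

Parallel minimum levy:
  Base (adjusted book income): R$716,000
  Less exemption R$57,000 → base R$659,000
  R$659,000 × 18% = R$118,620

Ordinary income tax:
  R$270,000 × 11% = R$29,700
  R$88,000 × 24% = R$21,120
  → R$50,820

Excess of parallel minimum levy over ordinary income tax: R$118,620 − R$50,820 = R$67,800.

R$67,800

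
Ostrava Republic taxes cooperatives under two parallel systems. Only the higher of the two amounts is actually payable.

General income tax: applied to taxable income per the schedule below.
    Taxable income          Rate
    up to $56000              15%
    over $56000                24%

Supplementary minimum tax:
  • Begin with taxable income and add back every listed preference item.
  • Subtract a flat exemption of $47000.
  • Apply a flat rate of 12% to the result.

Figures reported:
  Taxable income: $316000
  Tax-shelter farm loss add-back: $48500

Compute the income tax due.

General income tax:
  $56000 × 15% = $8400
  $260000 × 24% = $62400
  → $70800

Supplementary minimum tax:
  Adjusted income: $316000 + $48500 = $364500
  Less exemption $47000 → base $317500
  $317500 × 12% = $38100

$70800 > $38100, so the general income tax governs.

$70800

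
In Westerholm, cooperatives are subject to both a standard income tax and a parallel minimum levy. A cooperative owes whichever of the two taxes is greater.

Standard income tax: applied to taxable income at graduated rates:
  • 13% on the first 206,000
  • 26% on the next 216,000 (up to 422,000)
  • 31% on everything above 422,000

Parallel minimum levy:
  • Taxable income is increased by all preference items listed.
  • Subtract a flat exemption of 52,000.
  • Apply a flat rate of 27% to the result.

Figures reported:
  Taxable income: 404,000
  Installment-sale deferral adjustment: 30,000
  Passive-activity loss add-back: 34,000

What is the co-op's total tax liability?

Standard income tax:
  206,000 × 13% = 26,780
  198,000 × 26% = 51,480
  → 78,260

Parallel minimum levy:
  Adjusted income: 404,000 + 30,000 + 34,000 = 468,000
  Less exemption 52,000 → base 416,000
  416,000 × 27% = 112,320

112,320 > 78,260, so the parallel minimum levy is the binding amount.

112,320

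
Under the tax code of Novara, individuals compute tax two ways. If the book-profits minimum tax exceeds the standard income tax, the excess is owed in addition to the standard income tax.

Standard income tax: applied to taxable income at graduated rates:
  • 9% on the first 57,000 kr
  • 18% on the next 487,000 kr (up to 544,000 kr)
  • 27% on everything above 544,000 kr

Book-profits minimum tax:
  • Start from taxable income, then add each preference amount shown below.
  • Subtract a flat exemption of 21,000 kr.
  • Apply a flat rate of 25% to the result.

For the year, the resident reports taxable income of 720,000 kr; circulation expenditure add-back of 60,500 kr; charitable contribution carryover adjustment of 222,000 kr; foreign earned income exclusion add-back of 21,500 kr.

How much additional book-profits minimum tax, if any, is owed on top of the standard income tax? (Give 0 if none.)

110,440 kr

Book-profits minimum tax:
  Adjusted income: 720,000 kr + 60,500 kr + 222,000 kr + 21,500 kr = 1,024,000 kr
  Less exemption 21,000 kr → base 1,003,000 kr
  1,003,000 kr × 25% = 250,750 kr

Standard income tax:
  57,000 kr × 9% = 5,130 kr
  487,000 kr × 18% = 87,660 kr
  176,000 kr × 27% = 47,520 kr
  → 140,310 kr

Excess of book-profits minimum tax over standard income tax: 250,750 kr − 140,310 kr = 110,440 kr.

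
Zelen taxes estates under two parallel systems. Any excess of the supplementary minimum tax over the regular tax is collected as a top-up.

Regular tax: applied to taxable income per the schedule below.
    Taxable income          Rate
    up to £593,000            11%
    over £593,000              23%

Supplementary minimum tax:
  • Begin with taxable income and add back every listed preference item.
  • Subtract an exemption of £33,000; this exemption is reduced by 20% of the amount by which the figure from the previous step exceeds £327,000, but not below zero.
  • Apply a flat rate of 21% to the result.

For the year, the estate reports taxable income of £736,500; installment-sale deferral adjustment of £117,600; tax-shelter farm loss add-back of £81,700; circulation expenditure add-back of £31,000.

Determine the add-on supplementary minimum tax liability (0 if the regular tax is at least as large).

£104,793

Regular tax:
  £593,000 × 11% = £65,230
  £143,500 × 23% = £33,005
  → £98,235

Supplementary minimum tax:
  Adjusted income: £736,500 + £117,600 + £81,700 + £31,000 = £966,800
  Exemption: 20% × (£966,800 − £327,000) = £127,960 ≥ £33,000, so the exemption is fully phased out
  Base: £966,800 − £0 = £966,800
  £966,800 × 21% = £203,028

Excess of supplementary minimum tax over regular tax: £203,028 − £98,235 = £104,793.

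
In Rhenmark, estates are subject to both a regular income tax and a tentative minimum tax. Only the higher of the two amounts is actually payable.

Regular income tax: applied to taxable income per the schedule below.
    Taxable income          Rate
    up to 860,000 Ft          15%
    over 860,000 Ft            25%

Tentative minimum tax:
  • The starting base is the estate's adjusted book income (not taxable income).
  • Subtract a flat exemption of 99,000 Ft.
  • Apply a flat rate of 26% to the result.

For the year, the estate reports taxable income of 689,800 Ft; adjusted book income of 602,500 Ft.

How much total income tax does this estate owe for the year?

130,910 Ft

Regular income tax:
  689,800 Ft × 15% = 103,470 Ft

Tentative minimum tax:
  Base (adjusted book income): 602,500 Ft
  Less exemption 99,000 Ft → base 503,500 Ft
  503,500 Ft × 26% = 130,910 Ft

130,910 Ft > 103,470 Ft, so the tentative minimum tax is the binding amount.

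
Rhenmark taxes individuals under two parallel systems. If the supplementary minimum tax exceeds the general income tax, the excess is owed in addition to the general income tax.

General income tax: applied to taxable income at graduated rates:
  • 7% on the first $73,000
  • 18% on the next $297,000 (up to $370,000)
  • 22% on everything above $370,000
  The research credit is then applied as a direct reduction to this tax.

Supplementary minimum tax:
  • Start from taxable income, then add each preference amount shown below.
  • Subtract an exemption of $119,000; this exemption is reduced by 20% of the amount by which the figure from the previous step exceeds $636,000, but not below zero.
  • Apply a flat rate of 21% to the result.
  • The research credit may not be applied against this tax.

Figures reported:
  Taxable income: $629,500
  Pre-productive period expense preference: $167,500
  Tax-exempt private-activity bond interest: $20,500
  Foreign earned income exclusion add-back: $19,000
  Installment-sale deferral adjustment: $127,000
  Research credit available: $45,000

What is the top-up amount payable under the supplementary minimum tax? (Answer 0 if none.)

General income tax:
  $73,000 × 7% = $5,110
  $297,000 × 18% = $53,460
  $259,500 × 22% = $57,090
  → $115,660
  Less research credit $45,000 → $70,660

Supplementary minimum tax:
  Adjusted income: $629,500 + $167,500 + $20,500 + $19,000 + $127,000 = $963,500
  Exemption: $119,000 − 20% × ($963,500 − $636,000) = $119,000 − $65,500 = $53,500
  Base: $963,500 − $53,500 = $910,000
  $910,000 × 21% = $191,100

Excess of supplementary minimum tax over general income tax: $191,100 − $70,660 = $120,440.

$120,440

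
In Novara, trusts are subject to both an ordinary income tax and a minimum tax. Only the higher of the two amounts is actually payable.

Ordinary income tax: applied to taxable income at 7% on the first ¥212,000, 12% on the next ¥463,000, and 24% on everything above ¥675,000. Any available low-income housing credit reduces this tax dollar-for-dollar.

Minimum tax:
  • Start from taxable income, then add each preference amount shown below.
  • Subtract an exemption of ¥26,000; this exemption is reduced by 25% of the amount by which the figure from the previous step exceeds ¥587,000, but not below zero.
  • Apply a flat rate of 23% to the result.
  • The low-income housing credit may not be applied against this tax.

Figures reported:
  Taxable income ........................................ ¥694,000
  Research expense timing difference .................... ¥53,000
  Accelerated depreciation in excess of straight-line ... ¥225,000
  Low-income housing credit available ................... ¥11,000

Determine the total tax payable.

Minimum tax:
  Adjusted income: ¥694,000 + ¥53,000 + ¥225,000 = ¥972,000
  Exemption: 25% × (¥972,000 − ¥587,000) = ¥96,250 ≥ ¥26,000, so the exemption is fully phased out
  Base: ¥972,000 − ¥0 = ¥972,000
  ¥972,000 × 23% = ¥223,560

Ordinary income tax:
  ¥212,000 × 7% = ¥14,840
  ¥463,000 × 12% = ¥55,560
  ¥19,000 × 24% = ¥4,560
  → ¥74,960
  Less low-income housing credit ¥11,000 → ¥63,960

¥223,560 > ¥63,960, so the minimum tax is the binding amount.

¥223,560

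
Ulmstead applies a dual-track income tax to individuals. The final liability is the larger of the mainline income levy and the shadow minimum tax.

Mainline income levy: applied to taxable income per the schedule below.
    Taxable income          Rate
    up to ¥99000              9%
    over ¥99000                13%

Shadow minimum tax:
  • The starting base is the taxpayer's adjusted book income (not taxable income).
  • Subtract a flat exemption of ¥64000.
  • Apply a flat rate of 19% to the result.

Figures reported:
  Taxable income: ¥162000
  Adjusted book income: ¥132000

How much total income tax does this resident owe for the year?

Shadow minimum tax:
  Base (adjusted book income): ¥132000
  Less exemption ¥64000 → base ¥68000
  ¥68000 × 19% = ¥12920

Mainline income levy:
  ¥99000 × 9% = ¥8910
  ¥63000 × 13% = ¥8190
  → ¥17100

¥17100 > ¥12920, so the mainline income levy governs.

¥17100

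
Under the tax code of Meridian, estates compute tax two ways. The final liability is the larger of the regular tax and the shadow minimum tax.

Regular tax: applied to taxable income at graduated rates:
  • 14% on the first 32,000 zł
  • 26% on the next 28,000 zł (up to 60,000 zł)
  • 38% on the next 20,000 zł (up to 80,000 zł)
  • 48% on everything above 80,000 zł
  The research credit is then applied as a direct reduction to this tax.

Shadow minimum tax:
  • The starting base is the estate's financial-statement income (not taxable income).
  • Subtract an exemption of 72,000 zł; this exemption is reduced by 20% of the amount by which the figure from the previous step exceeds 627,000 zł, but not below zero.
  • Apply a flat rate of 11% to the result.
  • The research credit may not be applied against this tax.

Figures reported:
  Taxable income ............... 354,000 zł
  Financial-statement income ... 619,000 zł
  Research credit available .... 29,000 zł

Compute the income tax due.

121,880 zł

Shadow minimum tax:
  Base (financial-statement income): 619,000 zł
  Exemption: 619,000 zł ≤ 627,000 zł, so full 72,000 zł applies
  Base: 619,000 zł − 72,000 zł = 547,000 zł
  547,000 zł × 11% = 60,170 zł

Regular tax:
  32,000 zł × 14% = 4,480 zł
  28,000 zł × 26% = 7,280 zł
  20,000 zł × 38% = 7,600 zł
  274,000 zł × 48% = 131,520 zł
  → 150,880 zł
  Less research credit 29,000 zł → 121,880 zł

121,880 zł > 60,170 zł, so the regular tax governs.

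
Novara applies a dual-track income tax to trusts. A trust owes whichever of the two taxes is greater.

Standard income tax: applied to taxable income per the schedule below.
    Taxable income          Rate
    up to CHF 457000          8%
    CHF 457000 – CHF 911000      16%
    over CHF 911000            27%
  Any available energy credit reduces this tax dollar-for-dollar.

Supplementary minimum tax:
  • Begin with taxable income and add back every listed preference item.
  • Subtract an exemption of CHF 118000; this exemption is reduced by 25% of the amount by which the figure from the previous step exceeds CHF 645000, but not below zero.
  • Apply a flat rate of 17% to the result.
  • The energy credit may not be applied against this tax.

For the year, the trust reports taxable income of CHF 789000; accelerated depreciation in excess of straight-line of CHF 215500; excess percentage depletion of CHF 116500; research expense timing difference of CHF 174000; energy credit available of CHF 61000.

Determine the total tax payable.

CHF 220150

Supplementary minimum tax:
  Adjusted income: CHF 789000 + CHF 215500 + CHF 116500 + CHF 174000 = CHF 1295000
  Exemption: 25% × (CHF 1295000 − CHF 645000) = CHF 162500 ≥ CHF 118000, so the exemption is fully phased out
  Base: CHF 1295000 − CHF 0 = CHF 1295000
  CHF 1295000 × 17% = CHF 220150

Standard income tax:
  CHF 457000 × 8% = CHF 36560
  CHF 332000 × 16% = CHF 53120
  → CHF 89680
  Less energy credit CHF 61000 → CHF 28680

CHF 220150 > CHF 28680, so the supplementary minimum tax is the binding amount.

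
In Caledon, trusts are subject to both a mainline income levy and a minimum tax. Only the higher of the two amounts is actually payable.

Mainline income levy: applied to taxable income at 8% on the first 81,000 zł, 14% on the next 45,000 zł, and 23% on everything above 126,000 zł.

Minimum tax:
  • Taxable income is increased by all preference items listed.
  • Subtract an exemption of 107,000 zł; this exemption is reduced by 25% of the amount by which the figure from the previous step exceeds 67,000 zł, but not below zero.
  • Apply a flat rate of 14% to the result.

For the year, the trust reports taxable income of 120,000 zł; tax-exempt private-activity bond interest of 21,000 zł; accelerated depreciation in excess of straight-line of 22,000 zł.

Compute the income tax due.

Minimum tax:
  Adjusted income: 120,000 zł + 21,000 zł + 22,000 zł = 163,000 zł
  Exemption: 107,000 zł − 25% × (163,000 zł − 67,000 zł) = 107,000 zł − 24,000 zł = 83,000 zł
  Base: 163,000 zł − 83,000 zł = 80,000 zł
  80,000 zł × 14% = 11,200 zł

Mainline income levy:
  81,000 zł × 8% = 6,480 zł
  39,000 zł × 14% = 5,460 zł
  → 11,940 zł

11,940 zł > 11,200 zł, so the mainline income levy governs.

11,940 zł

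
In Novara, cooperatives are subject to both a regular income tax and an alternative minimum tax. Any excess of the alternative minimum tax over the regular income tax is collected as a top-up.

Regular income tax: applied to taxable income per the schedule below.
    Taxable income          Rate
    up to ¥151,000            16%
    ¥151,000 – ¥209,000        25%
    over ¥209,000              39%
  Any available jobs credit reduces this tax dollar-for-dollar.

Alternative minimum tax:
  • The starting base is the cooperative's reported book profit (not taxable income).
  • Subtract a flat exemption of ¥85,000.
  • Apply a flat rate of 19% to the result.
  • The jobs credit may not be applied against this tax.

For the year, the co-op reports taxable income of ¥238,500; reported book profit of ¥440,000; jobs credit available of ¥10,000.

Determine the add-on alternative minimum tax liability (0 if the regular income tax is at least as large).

¥27,285

Alternative minimum tax:
  Base (reported book profit): ¥440,000
  Less exemption ¥85,000 → base ¥355,000
  ¥355,000 × 19% = ¥67,450

Regular income tax:
  ¥151,000 × 16% = ¥24,160
  ¥58,000 × 25% = ¥14,500
  ¥29,500 × 39% = ¥11,505
  → ¥50,165
  Less jobs credit ¥10,000 → ¥40,165

Excess of alternative minimum tax over regular income tax: ¥67,450 − ¥40,165 = ¥27,285.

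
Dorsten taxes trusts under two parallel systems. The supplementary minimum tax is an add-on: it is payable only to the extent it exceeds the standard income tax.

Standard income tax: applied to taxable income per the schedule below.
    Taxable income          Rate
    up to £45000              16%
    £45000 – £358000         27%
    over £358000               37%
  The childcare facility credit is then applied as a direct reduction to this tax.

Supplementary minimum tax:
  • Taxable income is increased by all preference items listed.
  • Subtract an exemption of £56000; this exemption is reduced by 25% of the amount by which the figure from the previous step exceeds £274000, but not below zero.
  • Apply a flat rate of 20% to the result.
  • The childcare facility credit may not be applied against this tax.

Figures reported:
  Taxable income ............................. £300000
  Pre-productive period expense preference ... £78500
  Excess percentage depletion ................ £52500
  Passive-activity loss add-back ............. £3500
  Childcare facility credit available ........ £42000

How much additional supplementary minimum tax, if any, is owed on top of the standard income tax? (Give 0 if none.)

Standard income tax:
  £45000 × 16% = £7200
  £255000 × 27% = £68850
  → £76050
  Less childcare facility credit £42000 → £34050

Supplementary minimum tax:
  Adjusted income: £300000 + £78500 + £52500 + £3500 = £434500
  Exemption: £56000 − 25% × (£434500 − £274000) = £56000 − £40125 = £15875
  Base: £434500 − £15875 = £418625
  £418625 × 20% = £83725

Excess of supplementary minimum tax over standard income tax: £83725 − £34050 = £49675.

£49675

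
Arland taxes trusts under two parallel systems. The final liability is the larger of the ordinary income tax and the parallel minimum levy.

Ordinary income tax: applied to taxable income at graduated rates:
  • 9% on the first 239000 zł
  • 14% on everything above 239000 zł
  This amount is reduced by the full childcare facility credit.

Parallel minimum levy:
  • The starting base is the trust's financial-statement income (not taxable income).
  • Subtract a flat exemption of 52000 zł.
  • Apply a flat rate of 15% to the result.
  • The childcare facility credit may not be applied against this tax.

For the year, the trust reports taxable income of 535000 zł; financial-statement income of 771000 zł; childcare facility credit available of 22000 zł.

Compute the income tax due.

Ordinary income tax:
  239000 zł × 9% = 21510 zł
  296000 zł × 14% = 41440 zł
  → 62950 zł
  Less childcare facility credit 22000 zł → 40950 zł

Parallel minimum levy:
  Base (financial-statement income): 771000 zł
  Less exemption 52000 zł → base 719000 zł
  719000 zł × 15% = 107850 zł

107850 zł > 40950 zł, so the parallel minimum levy is the binding amount.

107850 zł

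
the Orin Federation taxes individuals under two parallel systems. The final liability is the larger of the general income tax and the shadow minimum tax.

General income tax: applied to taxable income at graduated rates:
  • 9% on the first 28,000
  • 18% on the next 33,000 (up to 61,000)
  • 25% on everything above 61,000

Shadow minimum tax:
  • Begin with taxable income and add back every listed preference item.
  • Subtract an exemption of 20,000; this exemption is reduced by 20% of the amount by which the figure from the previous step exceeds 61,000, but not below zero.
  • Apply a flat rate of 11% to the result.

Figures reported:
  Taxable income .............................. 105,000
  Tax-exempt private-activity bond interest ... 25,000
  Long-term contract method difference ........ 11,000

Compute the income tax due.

Shadow minimum tax:
  Adjusted income: 105,000 + 25,000 + 11,000 = 141,000
  Exemption: 20,000 − 20% × (141,000 − 61,000) = 20,000 − 16,000 = 4,000
  Base: 141,000 − 4,000 = 137,000
  137,000 × 11% = 15,070

General income tax:
  28,000 × 9% = 2,520
  33,000 × 18% = 5,940
  44,000 × 25% = 11,000
  → 19,460

19,460 > 15,070, so the general income tax governs.

19,460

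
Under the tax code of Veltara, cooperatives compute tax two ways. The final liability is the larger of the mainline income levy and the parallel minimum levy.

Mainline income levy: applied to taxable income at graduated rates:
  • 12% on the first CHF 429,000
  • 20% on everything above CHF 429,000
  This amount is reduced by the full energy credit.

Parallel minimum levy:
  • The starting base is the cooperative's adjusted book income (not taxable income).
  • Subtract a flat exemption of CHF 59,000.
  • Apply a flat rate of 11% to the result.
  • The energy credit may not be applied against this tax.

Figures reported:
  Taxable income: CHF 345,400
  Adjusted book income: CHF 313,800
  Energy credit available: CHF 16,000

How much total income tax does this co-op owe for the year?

Mainline income levy:
  CHF 345,400 × 12% = CHF 41,448
  Less energy credit CHF 16,000 → CHF 25,448

Parallel minimum levy:
  Base (adjusted book income): CHF 313,800
  Less exemption CHF 59,000 → base CHF 254,800
  CHF 254,800 × 11% = CHF 28,028

CHF 28,028 > CHF 25,448, so the parallel minimum levy is the binding amount.

CHF 28,028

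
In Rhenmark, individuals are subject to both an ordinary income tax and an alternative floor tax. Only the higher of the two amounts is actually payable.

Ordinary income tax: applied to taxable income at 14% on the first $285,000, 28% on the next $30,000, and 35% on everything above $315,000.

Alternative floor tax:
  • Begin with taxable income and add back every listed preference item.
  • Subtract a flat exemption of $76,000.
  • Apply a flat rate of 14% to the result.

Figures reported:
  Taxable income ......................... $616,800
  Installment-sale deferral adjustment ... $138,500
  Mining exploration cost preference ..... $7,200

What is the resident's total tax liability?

$153,930

Alternative floor tax:
  Adjusted income: $616,800 + $138,500 + $7,200 = $762,500
  Less exemption $76,000 → base $686,500
  $686,500 × 14% = $96,110

Ordinary income tax:
  $285,000 × 14% = $39,900
  $30,000 × 28% = $8,400
  $301,800 × 35% = $105,630
  → $153,930

$153,930 > $96,110, so the ordinary income tax governs.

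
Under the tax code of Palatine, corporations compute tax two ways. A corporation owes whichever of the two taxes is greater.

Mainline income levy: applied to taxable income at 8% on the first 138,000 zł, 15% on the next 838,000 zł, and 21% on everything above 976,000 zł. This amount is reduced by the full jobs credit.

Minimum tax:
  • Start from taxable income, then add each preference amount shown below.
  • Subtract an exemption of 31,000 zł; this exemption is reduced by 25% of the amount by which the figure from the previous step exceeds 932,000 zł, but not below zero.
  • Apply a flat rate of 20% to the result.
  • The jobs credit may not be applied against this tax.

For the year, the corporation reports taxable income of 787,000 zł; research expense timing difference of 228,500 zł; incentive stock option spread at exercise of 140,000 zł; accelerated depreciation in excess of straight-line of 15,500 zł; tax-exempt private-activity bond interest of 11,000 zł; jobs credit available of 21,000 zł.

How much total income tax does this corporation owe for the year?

236,400 zł

Minimum tax:
  Adjusted income: 787,000 zł + 228,500 zł + 140,000 zł + 15,500 zł + 11,000 zł = 1,182,000 zł
  Exemption: 25% × (1,182,000 zł − 932,000 zł) = 62,500 zł ≥ 31,000 zł, so the exemption is fully phased out
  Base: 1,182,000 zł − 0 zł = 1,182,000 zł
  1,182,000 zł × 20% = 236,400 zł

Mainline income levy:
  138,000 zł × 8% = 11,040 zł
  649,000 zł × 15% = 97,350 zł
  → 108,390 zł
  Less jobs credit 21,000 zł → 87,390 zł

236,400 zł > 87,390 zł, so the minimum tax is the binding amount.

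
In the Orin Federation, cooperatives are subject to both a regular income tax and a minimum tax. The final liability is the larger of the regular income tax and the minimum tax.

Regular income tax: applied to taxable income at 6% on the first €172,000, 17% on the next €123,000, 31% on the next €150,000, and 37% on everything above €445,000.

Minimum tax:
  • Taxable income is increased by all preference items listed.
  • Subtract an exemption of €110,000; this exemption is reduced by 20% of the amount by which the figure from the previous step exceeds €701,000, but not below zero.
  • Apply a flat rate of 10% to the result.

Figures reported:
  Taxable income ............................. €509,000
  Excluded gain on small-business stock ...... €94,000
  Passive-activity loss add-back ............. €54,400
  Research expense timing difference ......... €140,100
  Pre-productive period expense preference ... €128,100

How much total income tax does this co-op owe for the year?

€101,410

Regular income tax:
  €172,000 × 6% = €10,320
  €123,000 × 17% = €20,910
  €150,000 × 31% = €46,500
  €64,000 × 37% = €23,680
  → €101,410

Minimum tax:
  Adjusted income: €509,000 + €94,000 + €54,400 + €140,100 + €128,100 = €925,600
  Exemption: €110,000 − 20% × (€925,600 − €701,000) = €110,000 − €44,920 = €65,080
  Base: €925,600 − €65,080 = €860,520
  €860,520 × 10% = €86,052

€101,410 > €86,052, so the regular income tax governs.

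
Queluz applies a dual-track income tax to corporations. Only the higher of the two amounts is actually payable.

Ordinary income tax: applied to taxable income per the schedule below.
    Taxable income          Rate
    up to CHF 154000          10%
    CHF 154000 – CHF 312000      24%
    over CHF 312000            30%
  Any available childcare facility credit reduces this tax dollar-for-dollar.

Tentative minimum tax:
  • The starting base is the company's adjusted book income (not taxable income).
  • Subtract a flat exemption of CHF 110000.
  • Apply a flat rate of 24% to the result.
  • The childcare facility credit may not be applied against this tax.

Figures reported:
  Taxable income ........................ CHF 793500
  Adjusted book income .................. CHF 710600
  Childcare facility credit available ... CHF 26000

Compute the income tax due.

CHF 171770

Tentative minimum tax:
  Base (adjusted book income): CHF 710600
  Less exemption CHF 110000 → base CHF 600600
  CHF 600600 × 24% = CHF 144144

Ordinary income tax:
  CHF 154000 × 10% = CHF 15400
  CHF 158000 × 24% = CHF 37920
  CHF 481500 × 30% = CHF 144450
  → CHF 197770
  Less childcare facility credit CHF 26000 → CHF 171770

CHF 171770 > CHF 144144, so the ordinary income tax governs.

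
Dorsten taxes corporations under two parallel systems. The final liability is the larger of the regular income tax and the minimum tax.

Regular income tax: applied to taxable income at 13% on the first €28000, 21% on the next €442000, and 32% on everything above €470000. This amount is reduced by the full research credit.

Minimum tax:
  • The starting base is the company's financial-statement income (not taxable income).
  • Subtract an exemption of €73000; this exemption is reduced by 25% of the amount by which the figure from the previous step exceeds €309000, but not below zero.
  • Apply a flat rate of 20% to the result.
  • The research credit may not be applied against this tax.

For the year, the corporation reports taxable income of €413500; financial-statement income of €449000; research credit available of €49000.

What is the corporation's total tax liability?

Regular income tax:
  €28000 × 13% = €3640
  €385500 × 21% = €80955
  → €84595
  Less research credit €49000 → €35595

Minimum tax:
  Base (financial-statement income): €449000
  Exemption: €73000 − 25% × (€449000 − €309000) = €73000 − €35000 = €38000
  Base: €449000 − €38000 = €411000
  €411000 × 20% = €82200

€82200 > €35595, so the minimum tax is the binding amount.

€82200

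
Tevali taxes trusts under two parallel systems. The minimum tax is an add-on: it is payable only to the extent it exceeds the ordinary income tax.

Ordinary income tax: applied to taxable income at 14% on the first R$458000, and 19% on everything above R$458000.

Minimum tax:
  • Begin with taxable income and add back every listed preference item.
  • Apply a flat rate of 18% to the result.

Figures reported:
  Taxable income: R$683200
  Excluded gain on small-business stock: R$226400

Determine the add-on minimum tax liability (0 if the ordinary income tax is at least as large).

R$56820

Minimum tax:
  Adjusted income: R$683200 + R$226400 = R$909600
  R$909600 × 18% = R$163728

Ordinary income tax:
  R$458000 × 14% = R$64120
  R$225200 × 19% = R$42788
  → R$106908

Excess of minimum tax over ordinary income tax: R$163728 − R$106908 = R$56820.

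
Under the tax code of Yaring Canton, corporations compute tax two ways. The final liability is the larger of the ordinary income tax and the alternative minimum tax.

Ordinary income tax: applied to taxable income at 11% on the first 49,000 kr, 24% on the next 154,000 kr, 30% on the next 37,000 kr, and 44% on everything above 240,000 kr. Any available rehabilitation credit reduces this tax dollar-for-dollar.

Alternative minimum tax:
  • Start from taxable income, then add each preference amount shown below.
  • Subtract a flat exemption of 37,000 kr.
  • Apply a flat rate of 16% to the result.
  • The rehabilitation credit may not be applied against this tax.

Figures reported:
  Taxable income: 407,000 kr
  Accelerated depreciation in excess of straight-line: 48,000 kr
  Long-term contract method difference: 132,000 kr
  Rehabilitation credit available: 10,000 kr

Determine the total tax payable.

116,930 kr

Alternative minimum tax:
  Adjusted income: 407,000 kr + 48,000 kr + 132,000 kr = 587,000 kr
  Less exemption 37,000 kr → base 550,000 kr
  550,000 kr × 16% = 88,000 kr

Ordinary income tax:
  49,000 kr × 11% = 5,390 kr
  154,000 kr × 24% = 36,960 kr
  37,000 kr × 30% = 11,100 kr
  167,000 kr × 44% = 73,480 kr
  → 126,930 kr
  Less rehabilitation credit 10,000 kr → 116,930 kr

116,930 kr > 88,000 kr, so the ordinary income tax governs.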